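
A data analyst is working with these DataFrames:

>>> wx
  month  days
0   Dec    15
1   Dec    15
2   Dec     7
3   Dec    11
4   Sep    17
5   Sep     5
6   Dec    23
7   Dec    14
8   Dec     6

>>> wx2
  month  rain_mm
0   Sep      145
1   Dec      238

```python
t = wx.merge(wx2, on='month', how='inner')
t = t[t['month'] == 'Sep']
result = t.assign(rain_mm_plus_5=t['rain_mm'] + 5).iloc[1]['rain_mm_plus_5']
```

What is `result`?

150

merge on 'month' (how='inner') → 9 rows:
  month  days  rain_mm
0   Dec    15      238
1   Dec    15      238
2   Dec     7      238
3   Dec    11      238
4   Sep    17      145
5   Sep     5      145
6   Dec    23      238
7   Dec    14      238
8   Dec     6      238
filter rows where month == 'Sep':
  month  days  rain_mm
4   Sep    17      145
5   Sep     5      145
add column rain_mm_plus_5 = t['rain_mm'] + 5:
  month  days  rain_mm  rain_mm_plus_5
4   Sep    17      145             150
5   Sep     5      145             150
Reading off the value at position 1, column 'rain_mm_plus_5', we get 150.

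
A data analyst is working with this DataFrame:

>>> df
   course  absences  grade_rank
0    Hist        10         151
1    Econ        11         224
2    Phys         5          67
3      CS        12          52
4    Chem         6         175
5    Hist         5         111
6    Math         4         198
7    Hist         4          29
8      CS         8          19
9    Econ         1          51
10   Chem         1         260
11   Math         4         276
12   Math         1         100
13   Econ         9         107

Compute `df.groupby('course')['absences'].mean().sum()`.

group by course, mean of absences:
course
CS      10.000000
Chem     3.500000
Econ     7.000000
Hist     6.333333
Math     3.000000
Phys     5.000000
Name: absences, dtype: float64
Then the sum of the resulting series: 34.8333333333

34.8333333333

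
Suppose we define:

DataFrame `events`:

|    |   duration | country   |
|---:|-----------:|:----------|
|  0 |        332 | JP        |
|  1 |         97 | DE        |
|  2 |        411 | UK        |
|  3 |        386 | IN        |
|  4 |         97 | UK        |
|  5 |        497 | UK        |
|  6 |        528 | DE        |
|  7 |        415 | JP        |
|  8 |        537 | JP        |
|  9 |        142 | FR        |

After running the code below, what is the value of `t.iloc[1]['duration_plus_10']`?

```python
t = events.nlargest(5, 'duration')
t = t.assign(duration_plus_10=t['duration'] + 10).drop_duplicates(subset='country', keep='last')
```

425

take 5 rows with largest duration:
   duration country
8       537      JP
6       528      DE
5       497      UK
7       415      JP
2       411      UK
add column duration_plus_10 = t['duration'] + 10:
   duration country  duration_plus_10
8       537      JP               547
6       528      DE               538
5       497      UK               507
7       415      JP               425
2       411      UK               421
drop duplicate country (keep=last):
   duration country  duration_plus_10
6       528      DE               538
7       415      JP               425
2       411      UK               421
Then the value at position 1, column 'duration_plus_10': 425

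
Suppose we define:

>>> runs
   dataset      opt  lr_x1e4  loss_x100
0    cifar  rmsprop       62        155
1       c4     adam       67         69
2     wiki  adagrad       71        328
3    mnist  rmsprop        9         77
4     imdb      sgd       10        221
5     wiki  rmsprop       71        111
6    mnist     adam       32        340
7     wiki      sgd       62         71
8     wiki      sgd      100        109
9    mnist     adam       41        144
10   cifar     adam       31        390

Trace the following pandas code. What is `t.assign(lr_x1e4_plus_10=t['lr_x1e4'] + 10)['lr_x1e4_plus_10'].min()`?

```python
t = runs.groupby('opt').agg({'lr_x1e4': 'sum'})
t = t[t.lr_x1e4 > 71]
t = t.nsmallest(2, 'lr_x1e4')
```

152

group by opt, sum of lr_x1e4:
         lr_x1e4
opt             
adagrad       71
adam         171
rmsprop      142
sgd          172
filter rows where lr_x1e4 > 71:
         lr_x1e4
opt             
adam         171
rmsprop      142
sgd          172
take 2 rows with smallest lr_x1e4:
         lr_x1e4
opt             
rmsprop      142
adam         171
add column lr_x1e4_plus_10 = t['lr_x1e4'] + 10:
         lr_x1e4  lr_x1e4_plus_10
opt                              
rmsprop      142              152
adam         171              181
min of column 'lr_x1e4_plus_10' → 152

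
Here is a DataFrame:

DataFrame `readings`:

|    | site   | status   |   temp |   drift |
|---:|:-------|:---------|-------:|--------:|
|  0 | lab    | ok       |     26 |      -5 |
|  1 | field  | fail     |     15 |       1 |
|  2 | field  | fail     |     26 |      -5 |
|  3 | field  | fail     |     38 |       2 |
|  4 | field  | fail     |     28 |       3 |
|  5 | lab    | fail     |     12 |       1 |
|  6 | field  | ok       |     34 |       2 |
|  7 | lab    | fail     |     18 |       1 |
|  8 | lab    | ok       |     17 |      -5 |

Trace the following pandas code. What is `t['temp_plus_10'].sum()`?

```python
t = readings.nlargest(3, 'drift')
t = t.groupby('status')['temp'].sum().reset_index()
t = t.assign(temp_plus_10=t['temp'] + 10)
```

take 3 rows with largest drift:
    site status  temp  drift
4  field   fail    28      3
3  field   fail    38      2
6  field     ok    34      2
group by status, sum of temp:
status
fail    66
ok      34
Name: temp, dtype: int64
reset_index():
  status  temp
0   fail    66
1     ok    34
add column temp_plus_10 = t['temp'] + 10:
  status  temp  temp_plus_10
0   fail    66            76
1     ok    34            44

120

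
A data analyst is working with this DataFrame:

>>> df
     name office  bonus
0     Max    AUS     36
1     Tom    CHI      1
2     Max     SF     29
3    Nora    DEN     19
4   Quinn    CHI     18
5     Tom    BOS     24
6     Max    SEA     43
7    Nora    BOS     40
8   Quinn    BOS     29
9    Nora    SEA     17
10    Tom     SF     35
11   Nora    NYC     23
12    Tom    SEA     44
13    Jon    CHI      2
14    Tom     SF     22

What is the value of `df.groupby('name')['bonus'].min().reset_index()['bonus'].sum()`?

67

group by name, min of bonus:
name
Jon       2
Max      29
Nora     17
Quinn    18
Tom       1
Name: bonus, dtype: int64
reset_index():
    name  bonus
0    Jon      2
1    Max     29
2   Nora     17
3  Quinn     18
4    Tom      1
Taking the sum of column 'bonus' gives 67.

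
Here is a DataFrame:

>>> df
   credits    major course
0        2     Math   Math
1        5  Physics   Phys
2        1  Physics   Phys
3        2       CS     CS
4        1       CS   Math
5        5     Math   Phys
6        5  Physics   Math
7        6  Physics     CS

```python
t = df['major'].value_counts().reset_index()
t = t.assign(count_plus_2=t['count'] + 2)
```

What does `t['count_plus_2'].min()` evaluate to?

value_counts of major:
major
Physics    4
Math       2
CS         2
Name: count, dtype: int64
reset_index():
     major  count
0  Physics      4
1     Math      2
2       CS      2
add column count_plus_2 = t['count'] + 2:
     major  count  count_plus_2
0  Physics      4             6
1     Math      2             4
2       CS      2             4
Reading off the min of column 'count_plus_2', we get 4.

4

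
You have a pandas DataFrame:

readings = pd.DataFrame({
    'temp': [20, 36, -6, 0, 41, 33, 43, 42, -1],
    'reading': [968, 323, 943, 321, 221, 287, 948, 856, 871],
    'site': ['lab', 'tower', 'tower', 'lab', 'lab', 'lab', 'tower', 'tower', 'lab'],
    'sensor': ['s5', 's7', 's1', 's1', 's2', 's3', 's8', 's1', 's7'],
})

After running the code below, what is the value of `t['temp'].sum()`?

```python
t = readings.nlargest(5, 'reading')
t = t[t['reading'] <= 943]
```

take 5 rows with largest reading:
   temp  reading   site sensor
0    20      968    lab     s5
6    43      948  tower     s8
2    -6      943  tower     s1
8    -1      871    lab     s7
7    42      856  tower     s1
filter rows where reading <= 943:
   temp  reading   site sensor
2    -6      943  tower     s1
8    -1      871    lab     s7
7    42      856  tower     s1
The sum of column 'temp' is 35.

35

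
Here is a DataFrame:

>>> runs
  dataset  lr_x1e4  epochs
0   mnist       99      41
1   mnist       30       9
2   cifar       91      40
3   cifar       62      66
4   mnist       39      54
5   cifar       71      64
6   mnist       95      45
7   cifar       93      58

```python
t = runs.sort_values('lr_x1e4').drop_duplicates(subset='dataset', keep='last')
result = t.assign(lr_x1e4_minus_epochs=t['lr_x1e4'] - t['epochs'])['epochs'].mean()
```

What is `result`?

49.5

sort by lr_x1e4:
  dataset  lr_x1e4  epochs
1   mnist       30       9
4   mnist       39      54
3   cifar       62      66
5   cifar       71      64
2   cifar       91      40
7   cifar       93      58
6   mnist       95      45
0   mnist       99      41
drop duplicate dataset (keep=last):
  dataset  lr_x1e4  epochs
7   cifar       93      58
0   mnist       99      41
add column lr_x1e4_minus_epochs = t['lr_x1e4'] - t['epochs']:
  dataset  lr_x1e4  epochs  lr_x1e4_minus_epochs
7   cifar       93      58                    35
0   mnist       99      41                    58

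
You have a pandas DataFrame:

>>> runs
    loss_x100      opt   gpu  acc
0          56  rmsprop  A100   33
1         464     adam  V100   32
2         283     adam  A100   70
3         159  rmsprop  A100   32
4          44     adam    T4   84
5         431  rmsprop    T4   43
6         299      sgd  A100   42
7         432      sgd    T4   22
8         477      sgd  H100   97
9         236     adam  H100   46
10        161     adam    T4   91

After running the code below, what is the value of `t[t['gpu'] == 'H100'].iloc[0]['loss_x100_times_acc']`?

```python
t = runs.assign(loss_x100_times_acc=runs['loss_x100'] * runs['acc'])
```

46269

add column loss_x100_times_acc = runs['loss_x100'] * runs['acc']:
    loss_x100      opt   gpu  acc  loss_x100_times_acc
0          56  rmsprop  A100   33                 1848
1         464     adam  V100   32                14848
2         283     adam  A100   70                19810
3         159  rmsprop  A100   32                 5088
4          44     adam    T4   84                 3696
5         431  rmsprop    T4   43                18533
6         299      sgd  A100   42                12558
7         432      sgd    T4   22                 9504
8         477      sgd  H100   97                46269
9         236     adam  H100   46                10856
10        161     adam    T4   91                14651
filter rows where gpu == 'H100':
   loss_x100   opt   gpu  acc  loss_x100_times_acc
8        477   sgd  H100   97                46269
9        236  adam  H100   46                10856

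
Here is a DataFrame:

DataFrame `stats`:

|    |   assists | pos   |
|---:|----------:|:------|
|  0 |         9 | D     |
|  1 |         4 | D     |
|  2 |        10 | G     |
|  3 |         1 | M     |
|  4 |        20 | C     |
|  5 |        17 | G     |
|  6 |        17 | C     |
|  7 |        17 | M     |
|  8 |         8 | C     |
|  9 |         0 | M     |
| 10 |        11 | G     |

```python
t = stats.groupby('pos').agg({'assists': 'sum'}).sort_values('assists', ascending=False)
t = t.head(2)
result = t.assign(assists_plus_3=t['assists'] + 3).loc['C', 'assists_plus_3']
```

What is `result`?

48

group by pos, sum of assists:
     assists
pos         
C         45
D         13
G         38
M         18
sort by assists descending:
     assists
pos         
C         45
G         38
M         18
D         13
take first 2 rows:
     assists
pos         
C         45
G         38
add column assists_plus_3 = t['assists'] + 3:
     assists  assists_plus_3
pos                         
C         45              48
G         38              41
Finally, value at row 'C', column 'assists_plus_3' = 48.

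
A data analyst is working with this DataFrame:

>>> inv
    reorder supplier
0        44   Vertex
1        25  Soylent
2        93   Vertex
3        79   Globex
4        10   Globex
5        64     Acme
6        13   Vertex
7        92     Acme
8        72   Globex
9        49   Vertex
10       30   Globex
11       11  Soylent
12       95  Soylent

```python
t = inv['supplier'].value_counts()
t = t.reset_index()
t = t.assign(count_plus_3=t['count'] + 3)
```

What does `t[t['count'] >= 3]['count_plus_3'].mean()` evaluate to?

value_counts of supplier:
supplier
Vertex     4
Globex     4
Soylent    3
Acme       2
Name: count, dtype: int64
reset_index():
  supplier  count
0   Vertex      4
1   Globex      4
2  Soylent      3
3     Acme      2
add column count_plus_3 = t['count'] + 3:
  supplier  count  count_plus_3
0   Vertex      4             7
1   Globex      4             7
2  Soylent      3             6
3     Acme      2             5
filter rows where count >= 3:
  supplier  count  count_plus_3
0   Vertex      4             7
1   Globex      4             7
2  Soylent      3             6
Taking the mean of column 'count_plus_3' gives 6.66666666667.

6.66666666667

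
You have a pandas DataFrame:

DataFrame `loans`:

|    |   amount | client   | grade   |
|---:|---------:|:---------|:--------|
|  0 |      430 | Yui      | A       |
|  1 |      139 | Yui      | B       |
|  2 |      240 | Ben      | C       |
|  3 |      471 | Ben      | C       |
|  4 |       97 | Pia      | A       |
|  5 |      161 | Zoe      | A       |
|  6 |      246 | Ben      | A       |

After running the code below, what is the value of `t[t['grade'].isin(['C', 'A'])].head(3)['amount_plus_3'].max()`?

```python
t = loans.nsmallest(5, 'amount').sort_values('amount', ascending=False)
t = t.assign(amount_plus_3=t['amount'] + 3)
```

249

take 5 rows with smallest amount:
   amount client grade
4      97    Pia     A
1     139    Yui     B
5     161    Zoe     A
2     240    Ben     C
6     246    Ben     A
sort by amount descending:
   amount client grade
6     246    Ben     A
2     240    Ben     C
5     161    Zoe     A
1     139    Yui     B
4      97    Pia     A
add column amount_plus_3 = t['amount'] + 3:
   amount client grade  amount_plus_3
6     246    Ben     A            249
2     240    Ben     C            243
5     161    Zoe     A            164
1     139    Yui     B            142
4      97    Pia     A            100
filter rows where grade in ['C', 'A']:
   amount client grade  amount_plus_3
6     246    Ben     A            249
2     240    Ben     C            243
5     161    Zoe     A            164
4      97    Pia     A            100
take first 3 rows:
   amount client grade  amount_plus_3
6     246    Ben     A            249
2     240    Ben     C            243
5     161    Zoe     A            164
The max of column 'amount_plus_3' is 249.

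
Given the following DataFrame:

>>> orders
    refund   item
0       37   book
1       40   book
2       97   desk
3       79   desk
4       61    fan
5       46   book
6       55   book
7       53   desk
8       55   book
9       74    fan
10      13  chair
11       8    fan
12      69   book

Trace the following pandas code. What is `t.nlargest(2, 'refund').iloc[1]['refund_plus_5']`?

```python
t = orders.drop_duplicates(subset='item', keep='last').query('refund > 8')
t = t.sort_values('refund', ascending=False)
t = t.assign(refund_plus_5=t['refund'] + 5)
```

drop duplicate item (keep=last):
    refund   item
7       53   desk
10      13  chair
11       8    fan
12      69   book
filter rows where refund > 8:
    refund   item
7       53   desk
10      13  chair
12      69   book
sort by refund descending:
    refund   item
12      69   book
7       53   desk
10      13  chair
add column refund_plus_5 = t['refund'] + 5:
    refund   item  refund_plus_5
12      69   book             74
7       53   desk             58
10      13  chair             18
take 2 rows with largest refund:
    refund  item  refund_plus_5
12      69  book             74
7       53  desk             58
Reading off the value at position 1, column 'refund_plus_5', we get 58.

58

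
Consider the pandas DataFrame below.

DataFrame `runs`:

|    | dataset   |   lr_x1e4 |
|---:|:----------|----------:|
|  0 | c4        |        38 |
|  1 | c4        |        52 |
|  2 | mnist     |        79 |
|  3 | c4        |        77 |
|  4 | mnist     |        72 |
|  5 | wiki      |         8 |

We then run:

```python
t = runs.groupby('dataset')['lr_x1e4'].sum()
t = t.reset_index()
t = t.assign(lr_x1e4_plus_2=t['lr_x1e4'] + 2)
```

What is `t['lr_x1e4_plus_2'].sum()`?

group by dataset, sum of lr_x1e4:
dataset
c4       167
mnist    151
wiki       8
Name: lr_x1e4, dtype: int64
reset_index():
  dataset  lr_x1e4
0      c4      167
1   mnist      151
2    wiki        8
add column lr_x1e4_plus_2 = t['lr_x1e4'] + 2:
  dataset  lr_x1e4  lr_x1e4_plus_2
0      c4      167             169
1   mnist      151             153
2    wiki        8              10
sum of column 'lr_x1e4_plus_2' → 332

332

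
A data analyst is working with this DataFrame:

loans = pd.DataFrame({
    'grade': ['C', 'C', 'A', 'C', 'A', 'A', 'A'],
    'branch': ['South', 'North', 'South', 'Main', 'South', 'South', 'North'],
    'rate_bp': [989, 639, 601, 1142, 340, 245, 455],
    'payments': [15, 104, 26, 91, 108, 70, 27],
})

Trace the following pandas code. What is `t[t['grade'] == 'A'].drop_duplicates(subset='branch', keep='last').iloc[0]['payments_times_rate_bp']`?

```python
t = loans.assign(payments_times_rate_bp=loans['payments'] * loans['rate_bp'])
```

17150

add column payments_times_rate_bp = loans['payments'] * loans['rate_bp']:
  grade branch  rate_bp  payments  payments_times_rate_bp
0     C  South      989        15                   14835
1     C  North      639       104                   66456
2     A  South      601        26                   15626
3     C   Main     1142        91                  103922
4     A  South      340       108                   36720
5     A  South      245        70                   17150
6     A  North      455        27                   12285
filter rows where grade == 'A':
  grade branch  rate_bp  payments  payments_times_rate_bp
2     A  South      601        26                   15626
4     A  South      340       108                   36720
5     A  South      245        70                   17150
6     A  North      455        27                   12285
drop duplicate branch (keep=last):
  grade branch  rate_bp  payments  payments_times_rate_bp
5     A  South      245        70                   17150
6     A  North      455        27                   12285
So iloc[0]['payments_times_rate_bp'] = 17150.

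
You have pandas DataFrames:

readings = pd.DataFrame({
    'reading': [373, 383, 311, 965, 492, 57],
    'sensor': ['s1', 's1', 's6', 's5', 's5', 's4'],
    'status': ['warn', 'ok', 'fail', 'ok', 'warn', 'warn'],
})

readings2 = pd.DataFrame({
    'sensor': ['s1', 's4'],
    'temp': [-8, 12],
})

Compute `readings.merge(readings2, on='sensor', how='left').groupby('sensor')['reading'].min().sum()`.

merge on 'sensor' (how='left') → 6 rows:
   reading sensor status  temp
0      373     s1   warn  -8.0
1      383     s1     ok  -8.0
2      311     s6   fail   NaN
3      965     s5     ok   NaN
4      492     s5   warn   NaN
5       57     s4   warn  12.0
group by sensor, min of reading:
sensor
s1    373
s4     57
s5    492
s6    311
Name: reading, dtype: int64
Finally, sum of the resulting series = 1233.

1233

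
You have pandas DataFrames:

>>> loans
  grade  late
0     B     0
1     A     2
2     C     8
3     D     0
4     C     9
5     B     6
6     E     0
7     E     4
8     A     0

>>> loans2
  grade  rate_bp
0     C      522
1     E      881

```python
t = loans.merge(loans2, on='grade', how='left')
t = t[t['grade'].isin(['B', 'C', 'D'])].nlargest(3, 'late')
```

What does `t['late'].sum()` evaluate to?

merge on 'grade' (how='left') → 9 rows:
  grade  late  rate_bp
0     B     0      NaN
1     A     2      NaN
2     C     8    522.0
3     D     0      NaN
4     C     9    522.0
5     B     6      NaN
6     E     0    881.0
7     E     4    881.0
8     A     0      NaN
filter rows where grade in ['B', 'C', 'D']:
  grade  late  rate_bp
0     B     0      NaN
2     C     8    522.0
3     D     0      NaN
4     C     9    522.0
5     B     6      NaN
take 3 rows with largest late:
  grade  late  rate_bp
4     C     9    522.0
2     C     8    522.0
5     B     6      NaN

23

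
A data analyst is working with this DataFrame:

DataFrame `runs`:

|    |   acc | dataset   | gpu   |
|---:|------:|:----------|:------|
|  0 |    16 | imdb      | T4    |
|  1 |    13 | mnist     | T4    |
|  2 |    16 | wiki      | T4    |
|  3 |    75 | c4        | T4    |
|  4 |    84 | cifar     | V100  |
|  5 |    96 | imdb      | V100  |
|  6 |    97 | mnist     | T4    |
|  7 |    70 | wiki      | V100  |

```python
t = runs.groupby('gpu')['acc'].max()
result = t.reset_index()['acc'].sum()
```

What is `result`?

group by gpu, max of acc:
gpu
T4      97
V100    96
Name: acc, dtype: int64
reset_index():
    gpu  acc
0    T4   97
1  V100   96
Finally, sum of column 'acc' = 193.

193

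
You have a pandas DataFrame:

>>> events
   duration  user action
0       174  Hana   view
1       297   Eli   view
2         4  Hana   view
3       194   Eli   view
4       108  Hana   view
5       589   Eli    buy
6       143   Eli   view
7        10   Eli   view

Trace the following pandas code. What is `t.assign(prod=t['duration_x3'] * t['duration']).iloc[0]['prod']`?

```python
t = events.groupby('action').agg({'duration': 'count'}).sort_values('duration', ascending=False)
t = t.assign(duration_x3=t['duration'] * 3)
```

group by action, count of duration:
        duration
action          
buy            1
view           7
sort by duration descending:
        duration
action          
view           7
buy            1
add column duration_x3 = t['duration'] * 3:
        duration  duration_x3
action                       
view           7           21
buy            1            3
add column prod = t['duration_x3'] * t['duration']:
        duration  duration_x3  prod
action                             
view           7           21   147
buy            1            3     3
value at position 0, column 'prod' → 147

147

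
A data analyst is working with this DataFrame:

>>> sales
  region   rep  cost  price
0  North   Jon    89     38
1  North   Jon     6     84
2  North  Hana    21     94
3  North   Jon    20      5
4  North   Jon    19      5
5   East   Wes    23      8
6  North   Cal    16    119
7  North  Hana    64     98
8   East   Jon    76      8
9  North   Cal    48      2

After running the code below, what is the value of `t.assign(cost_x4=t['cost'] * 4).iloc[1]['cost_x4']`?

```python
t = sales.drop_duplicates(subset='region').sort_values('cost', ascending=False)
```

drop duplicate region (keep=first):
  region  rep  cost  price
0  North  Jon    89     38
5   East  Wes    23      8
sort by cost descending:
  region  rep  cost  price
0  North  Jon    89     38
5   East  Wes    23      8
add column cost_x4 = t['cost'] * 4:
  region  rep  cost  price  cost_x4
0  North  Jon    89     38      356
5   East  Wes    23      8       92
Reading off the value at position 1, column 'cost_x4', we get 92.

92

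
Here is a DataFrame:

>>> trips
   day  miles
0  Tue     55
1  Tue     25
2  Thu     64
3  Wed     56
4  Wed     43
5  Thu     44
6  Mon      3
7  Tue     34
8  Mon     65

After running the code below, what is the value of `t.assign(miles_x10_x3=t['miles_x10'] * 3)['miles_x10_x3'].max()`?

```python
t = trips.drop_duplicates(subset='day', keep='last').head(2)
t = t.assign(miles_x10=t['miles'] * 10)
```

drop duplicate day (keep=last):
   day  miles
4  Wed     43
5  Thu     44
7  Tue     34
8  Mon     65
take first 2 rows:
   day  miles
4  Wed     43
5  Thu     44
add column miles_x10 = t['miles'] * 10:
   day  miles  miles_x10
4  Wed     43        430
5  Thu     44        440
add column miles_x10_x3 = t['miles_x10'] * 3:
   day  miles  miles_x10  miles_x10_x3
4  Wed     43        430          1290
5  Thu     44        440          1320

1320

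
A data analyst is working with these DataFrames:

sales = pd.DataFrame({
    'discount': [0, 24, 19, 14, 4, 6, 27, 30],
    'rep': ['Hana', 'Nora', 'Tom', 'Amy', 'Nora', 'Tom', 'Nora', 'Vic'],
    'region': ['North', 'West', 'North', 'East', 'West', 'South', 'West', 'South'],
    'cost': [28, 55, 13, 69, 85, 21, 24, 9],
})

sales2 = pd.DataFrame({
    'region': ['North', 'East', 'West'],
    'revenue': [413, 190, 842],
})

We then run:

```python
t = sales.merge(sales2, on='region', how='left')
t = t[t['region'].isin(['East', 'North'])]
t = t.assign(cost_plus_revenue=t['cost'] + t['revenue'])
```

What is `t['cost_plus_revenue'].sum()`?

merge on 'region' (how='left') → 8 rows:
   discount   rep region  cost  revenue
0         0  Hana  North    28    413.0
1        24  Nora   West    55    842.0
2        19   Tom  North    13    413.0
3        14   Amy   East    69    190.0
4         4  Nora   West    85    842.0
5         6   Tom  South    21      NaN
6        27  Nora   West    24    842.0
7        30   Vic  South     9      NaN
filter rows where region in ['East', 'North']:
   discount   rep region  cost  revenue
0         0  Hana  North    28    413.0
2        19   Tom  North    13    413.0
3        14   Amy   East    69    190.0
add column cost_plus_revenue = t['cost'] + t['revenue']:
   discount   rep region  cost  revenue  cost_plus_revenue
0         0  Hana  North    28    413.0              441.0
2        19   Tom  North    13    413.0              426.0
3        14   Amy   East    69    190.0              259.0

1126.0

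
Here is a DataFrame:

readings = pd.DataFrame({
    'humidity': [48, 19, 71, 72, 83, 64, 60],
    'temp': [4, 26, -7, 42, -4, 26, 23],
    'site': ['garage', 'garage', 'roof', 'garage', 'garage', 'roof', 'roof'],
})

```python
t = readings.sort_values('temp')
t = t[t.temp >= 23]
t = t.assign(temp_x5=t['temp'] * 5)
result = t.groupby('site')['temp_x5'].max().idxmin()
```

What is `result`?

roof

sort by temp:
   humidity  temp    site
2        71    -7    roof
4        83    -4  garage
0        48     4  garage
6        60    23    roof
1        19    26  garage
5        64    26    roof
3        72    42  garage
filter rows where temp >= 23:
   humidity  temp    site
6        60    23    roof
1        19    26  garage
5        64    26    roof
3        72    42  garage
add column temp_x5 = t['temp'] * 5:
   humidity  temp    site  temp_x5
6        60    23    roof      115
1        19    26  garage      130
5        64    26    roof      130
3        72    42  garage      210
group by site, max of temp_x5:
site
garage    210
roof      130
Name: temp_x5, dtype: int64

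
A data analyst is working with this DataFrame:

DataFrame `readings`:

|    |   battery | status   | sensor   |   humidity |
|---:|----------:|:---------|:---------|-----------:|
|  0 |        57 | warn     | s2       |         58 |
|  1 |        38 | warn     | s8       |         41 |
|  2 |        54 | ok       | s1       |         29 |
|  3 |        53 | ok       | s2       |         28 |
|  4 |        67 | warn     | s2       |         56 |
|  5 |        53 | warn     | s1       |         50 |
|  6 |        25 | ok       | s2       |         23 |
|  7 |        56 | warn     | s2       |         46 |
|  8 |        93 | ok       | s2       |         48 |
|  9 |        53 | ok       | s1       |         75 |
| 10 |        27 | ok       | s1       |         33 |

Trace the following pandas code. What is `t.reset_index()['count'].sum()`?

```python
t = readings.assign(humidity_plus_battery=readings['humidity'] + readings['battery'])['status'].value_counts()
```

add column humidity_plus_battery = readings['humidity'] + readings['battery']:
    battery status sensor  humidity  humidity_plus_battery
0        57   warn     s2        58                    115
1        38   warn     s8        41                     79
2        54     ok     s1        29                     83
3        53     ok     s2        28                     81
4        67   warn     s2        56                    123
5        53   warn     s1        50                    103
6        25     ok     s2        23                     48
7        56   warn     s2        46                    102
8        93     ok     s2        48                    141
9        53     ok     s1        75                    128
10       27     ok     s1        33                     60
value_counts of status:
status
ok      6
warn    5
Name: count, dtype: int64
reset_index():
  status  count
0     ok      6
1   warn      5

11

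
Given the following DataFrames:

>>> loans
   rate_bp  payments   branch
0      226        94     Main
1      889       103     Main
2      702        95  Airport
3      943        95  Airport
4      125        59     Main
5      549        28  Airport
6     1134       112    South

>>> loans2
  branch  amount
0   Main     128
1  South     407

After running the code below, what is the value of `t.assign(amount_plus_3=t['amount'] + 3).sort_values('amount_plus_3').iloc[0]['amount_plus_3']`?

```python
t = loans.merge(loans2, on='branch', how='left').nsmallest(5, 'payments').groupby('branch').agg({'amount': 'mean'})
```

131.0

merge on 'branch' (how='left') → 7 rows:
   rate_bp  payments   branch  amount
0      226        94     Main   128.0
1      889       103     Main   128.0
2      702        95  Airport     NaN
3      943        95  Airport     NaN
4      125        59     Main   128.0
5      549        28  Airport     NaN
6     1134       112    South   407.0
take 5 rows with smallest payments:
   rate_bp  payments   branch  amount
5      549        28  Airport     NaN
4      125        59     Main   128.0
0      226        94     Main   128.0
2      702        95  Airport     NaN
3      943        95  Airport     NaN
group by branch, mean of amount:
         amount
branch         
Airport     NaN
Main      128.0
add column amount_plus_3 = t['amount'] + 3:
         amount  amount_plus_3
branch                        
Airport     NaN            NaN
Main      128.0          131.0
sort by amount_plus_3:
         amount  amount_plus_3
branch                        
Main      128.0          131.0
Airport     NaN            NaN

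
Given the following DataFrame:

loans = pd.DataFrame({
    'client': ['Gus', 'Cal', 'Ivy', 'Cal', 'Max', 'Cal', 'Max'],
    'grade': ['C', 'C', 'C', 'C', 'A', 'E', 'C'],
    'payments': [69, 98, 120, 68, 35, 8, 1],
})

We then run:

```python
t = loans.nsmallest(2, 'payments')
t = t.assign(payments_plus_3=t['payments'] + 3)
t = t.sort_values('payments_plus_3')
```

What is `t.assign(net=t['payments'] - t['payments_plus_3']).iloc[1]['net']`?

-3

take 2 rows with smallest payments:
  client grade  payments
6    Max     C         1
5    Cal     E         8
add column payments_plus_3 = t['payments'] + 3:
  client grade  payments  payments_plus_3
6    Max     C         1                4
5    Cal     E         8               11
sort by payments_plus_3:
  client grade  payments  payments_plus_3
6    Max     C         1                4
5    Cal     E         8               11
add column net = t['payments'] - t['payments_plus_3']:
  client grade  payments  payments_plus_3  net
6    Max     C         1                4   -3
5    Cal     E         8               11   -3
So iloc[1]['net'] = -3.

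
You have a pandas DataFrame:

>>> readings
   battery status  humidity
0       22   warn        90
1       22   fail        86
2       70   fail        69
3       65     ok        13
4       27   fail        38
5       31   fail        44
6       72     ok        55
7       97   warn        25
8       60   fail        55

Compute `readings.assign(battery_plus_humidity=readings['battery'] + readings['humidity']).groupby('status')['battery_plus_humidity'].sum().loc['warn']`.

add column battery_plus_humidity = readings['battery'] + readings['humidity']:
   battery status  humidity  battery_plus_humidity
0       22   warn        90                    112
1       22   fail        86                    108
2       70   fail        69                    139
3       65     ok        13                     78
4       27   fail        38                     65
5       31   fail        44                     75
6       72     ok        55                    127
7       97   warn        25                    122
8       60   fail        55                    115
group by status, sum of battery_plus_humidity:
status
fail    502
ok      205
warn    234
Name: battery_plus_humidity, dtype: int64
Reading off the value at index 'warn', we get 234.

234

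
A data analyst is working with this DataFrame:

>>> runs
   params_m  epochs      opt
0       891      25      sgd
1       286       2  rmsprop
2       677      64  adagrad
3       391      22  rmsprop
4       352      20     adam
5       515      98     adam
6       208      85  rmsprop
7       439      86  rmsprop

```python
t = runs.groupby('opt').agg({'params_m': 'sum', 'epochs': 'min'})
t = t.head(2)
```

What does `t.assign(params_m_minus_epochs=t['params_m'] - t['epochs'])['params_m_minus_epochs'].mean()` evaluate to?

group by opt: sum(params_m), min(epochs):
         params_m  epochs
opt                      
adagrad       677      64
adam          867      20
rmsprop      1324       2
sgd           891      25
take first 2 rows:
         params_m  epochs
opt                      
adagrad       677      64
adam          867      20
add column params_m_minus_epochs = t['params_m'] - t['epochs']:
         params_m  epochs  params_m_minus_epochs
opt                                             
adagrad       677      64                    613
adam          867      20                    847
Reading off the mean of column 'params_m_minus_epochs', we get 730.0.

730.0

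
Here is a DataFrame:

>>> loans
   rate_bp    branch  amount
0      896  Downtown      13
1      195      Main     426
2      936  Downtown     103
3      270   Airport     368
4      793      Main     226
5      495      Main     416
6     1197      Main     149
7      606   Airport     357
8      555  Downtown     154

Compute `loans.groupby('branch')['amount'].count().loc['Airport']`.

2

group by branch, count of amount:
branch
Airport     2
Downtown    3
Main        4
Name: amount, dtype: int64
Then the value at index 'Airport': 2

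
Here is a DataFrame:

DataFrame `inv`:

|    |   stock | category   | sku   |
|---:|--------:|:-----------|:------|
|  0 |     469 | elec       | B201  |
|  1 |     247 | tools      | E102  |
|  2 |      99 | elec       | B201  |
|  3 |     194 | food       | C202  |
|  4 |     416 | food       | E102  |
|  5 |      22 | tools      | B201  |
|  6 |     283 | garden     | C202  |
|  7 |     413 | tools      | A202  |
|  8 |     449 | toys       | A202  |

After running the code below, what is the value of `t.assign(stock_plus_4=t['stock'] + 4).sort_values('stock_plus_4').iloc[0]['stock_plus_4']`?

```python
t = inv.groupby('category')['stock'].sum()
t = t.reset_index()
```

287

group by category, sum of stock:
category
elec      568
food      610
garden    283
tools     682
toys      449
Name: stock, dtype: int64
reset_index():
  category  stock
0     elec    568
1     food    610
2   garden    283
3    tools    682
4     toys    449
add column stock_plus_4 = t['stock'] + 4:
  category  stock  stock_plus_4
0     elec    568           572
1     food    610           614
2   garden    283           287
3    tools    682           686
4     toys    449           453
sort by stock_plus_4:
  category  stock  stock_plus_4
2   garden    283           287
4     toys    449           453
0     elec    568           572
1     food    610           614
3    tools    682           686
Then the value at position 0, column 'stock_plus_4': 287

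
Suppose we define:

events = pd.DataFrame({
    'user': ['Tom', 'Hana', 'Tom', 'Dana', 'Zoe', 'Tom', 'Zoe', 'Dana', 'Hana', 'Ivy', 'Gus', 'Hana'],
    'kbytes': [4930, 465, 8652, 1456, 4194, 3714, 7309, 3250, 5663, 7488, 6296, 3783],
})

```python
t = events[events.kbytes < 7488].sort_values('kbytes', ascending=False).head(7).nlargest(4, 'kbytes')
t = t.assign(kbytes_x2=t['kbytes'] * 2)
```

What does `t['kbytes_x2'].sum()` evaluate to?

filter rows where kbytes < 7488:
    user  kbytes
0    Tom    4930
1   Hana     465
3   Dana    1456
4    Zoe    4194
5    Tom    3714
6    Zoe    7309
7   Dana    3250
8   Hana    5663
10   Gus    6296
11  Hana    3783
sort by kbytes descending:
    user  kbytes
6    Zoe    7309
10   Gus    6296
8   Hana    5663
0    Tom    4930
4    Zoe    4194
11  Hana    3783
5    Tom    3714
7   Dana    3250
3   Dana    1456
1   Hana     465
take first 7 rows:
    user  kbytes
6    Zoe    7309
10   Gus    6296
8   Hana    5663
0    Tom    4930
4    Zoe    4194
11  Hana    3783
5    Tom    3714
take 4 rows with largest kbytes:
    user  kbytes
6    Zoe    7309
10   Gus    6296
8   Hana    5663
0    Tom    4930
add column kbytes_x2 = t['kbytes'] * 2:
    user  kbytes  kbytes_x2
6    Zoe    7309      14618
10   Gus    6296      12592
8   Hana    5663      11326
0    Tom    4930       9860
Reading off the sum of column 'kbytes_x2', we get 48396.

48396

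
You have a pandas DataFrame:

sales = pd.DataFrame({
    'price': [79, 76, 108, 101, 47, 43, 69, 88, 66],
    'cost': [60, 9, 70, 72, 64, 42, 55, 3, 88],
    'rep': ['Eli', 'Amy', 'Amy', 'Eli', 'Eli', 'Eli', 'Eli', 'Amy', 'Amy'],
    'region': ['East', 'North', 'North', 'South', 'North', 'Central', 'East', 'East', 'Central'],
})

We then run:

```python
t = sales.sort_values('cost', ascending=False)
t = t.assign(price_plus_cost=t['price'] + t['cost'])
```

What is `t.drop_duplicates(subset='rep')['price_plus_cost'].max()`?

173

sort by cost descending:
   price  cost  rep   region
8     66    88  Amy  Central
3    101    72  Eli    South
2    108    70  Amy    North
4     47    64  Eli    North
0     79    60  Eli     East
6     69    55  Eli     East
5     43    42  Eli  Central
1     76     9  Amy    North
7     88     3  Amy     East
add column price_plus_cost = t['price'] + t['cost']:
   price  cost  rep   region  price_plus_cost
8     66    88  Amy  Central              154
3    101    72  Eli    South              173
2    108    70  Amy    North              178
4     47    64  Eli    North              111
0     79    60  Eli     East              139
6     69    55  Eli     East              124
5     43    42  Eli  Central               85
1     76     9  Amy    North               85
7     88     3  Amy     East               91
drop duplicate rep (keep=first):
   price  cost  rep   region  price_plus_cost
8     66    88  Amy  Central              154
3    101    72  Eli    South              173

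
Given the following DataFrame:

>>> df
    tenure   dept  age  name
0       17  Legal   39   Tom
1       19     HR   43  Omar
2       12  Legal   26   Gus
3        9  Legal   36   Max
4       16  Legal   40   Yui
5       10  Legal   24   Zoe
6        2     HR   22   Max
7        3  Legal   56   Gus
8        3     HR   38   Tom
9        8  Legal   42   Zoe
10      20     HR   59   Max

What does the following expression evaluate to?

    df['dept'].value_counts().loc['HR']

4

value_counts of dept:
dept
Legal    7
HR       4
Name: count, dtype: int64
So loc['HR'] = 4.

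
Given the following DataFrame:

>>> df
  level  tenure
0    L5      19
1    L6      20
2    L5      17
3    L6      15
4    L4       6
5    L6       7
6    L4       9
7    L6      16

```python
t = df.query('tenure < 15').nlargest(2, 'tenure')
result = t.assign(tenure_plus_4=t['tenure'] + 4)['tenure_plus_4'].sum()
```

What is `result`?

filter rows where tenure < 15:
  level  tenure
4    L4       6
5    L6       7
6    L4       9
take 2 rows with largest tenure:
  level  tenure
6    L4       9
5    L6       7
add column tenure_plus_4 = t['tenure'] + 4:
  level  tenure  tenure_plus_4
6    L4       9             13
5    L6       7             11
sum of column 'tenure_plus_4' → 24

24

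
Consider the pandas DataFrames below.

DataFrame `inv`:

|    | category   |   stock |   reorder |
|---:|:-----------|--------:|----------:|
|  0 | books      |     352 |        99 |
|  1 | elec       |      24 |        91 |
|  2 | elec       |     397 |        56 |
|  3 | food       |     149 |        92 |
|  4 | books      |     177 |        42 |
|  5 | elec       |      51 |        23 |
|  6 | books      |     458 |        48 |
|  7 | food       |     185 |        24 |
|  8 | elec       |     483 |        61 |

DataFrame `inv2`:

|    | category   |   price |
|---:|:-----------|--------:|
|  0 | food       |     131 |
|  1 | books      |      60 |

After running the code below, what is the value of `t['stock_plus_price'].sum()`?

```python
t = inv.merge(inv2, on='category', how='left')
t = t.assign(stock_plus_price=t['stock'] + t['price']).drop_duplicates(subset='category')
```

merge on 'category' (how='left') → 9 rows:
  category  stock  reorder  price
0    books    352       99   60.0
1     elec     24       91    NaN
2     elec    397       56    NaN
3     food    149       92  131.0
4    books    177       42   60.0
5     elec     51       23    NaN
6    books    458       48   60.0
7     food    185       24  131.0
8     elec    483       61    NaN
add column stock_plus_price = t['stock'] + t['price']:
  category  stock  reorder  price  stock_plus_price
0    books    352       99   60.0             412.0
1     elec     24       91    NaN               NaN
2     elec    397       56    NaN               NaN
3     food    149       92  131.0             280.0
4    books    177       42   60.0             237.0
5     elec     51       23    NaN               NaN
6    books    458       48   60.0             518.0
7     food    185       24  131.0             316.0
8     elec    483       61    NaN               NaN
drop duplicate category (keep=first):
  category  stock  reorder  price  stock_plus_price
0    books    352       99   60.0             412.0
1     elec     24       91    NaN               NaN
3     food    149       92  131.0             280.0
Reading off the sum of column 'stock_plus_price', we get 692.0.

692.0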